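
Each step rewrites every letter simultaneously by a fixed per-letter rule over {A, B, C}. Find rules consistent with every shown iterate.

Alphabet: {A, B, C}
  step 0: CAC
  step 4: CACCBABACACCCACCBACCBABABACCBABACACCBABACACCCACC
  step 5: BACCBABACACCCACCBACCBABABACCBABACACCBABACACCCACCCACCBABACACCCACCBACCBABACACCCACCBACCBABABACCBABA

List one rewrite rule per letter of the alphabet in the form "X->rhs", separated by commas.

A->CC, B->CA, C->BA

  step 4 ⇒ step 5: CACCBABACACCCACCBACCBABABACCBABACACCBABACACCCACC ⇒ BA·CC·BA·BA·CA·CC·CA·CC·BA·CC·BA·BA·BA·CC·BA·BA·CA·CC·BA·BA·CA·CC·CA·CC·CA·CC·BA·BA·CA·CC·CA·CC·BA·CC·BA·BA·CA·CC·CA·CC·BA·CC·BA·BA·BA·CC·BA·BA
    A ↦ CC
    B ↦ CA
    C ↦ BA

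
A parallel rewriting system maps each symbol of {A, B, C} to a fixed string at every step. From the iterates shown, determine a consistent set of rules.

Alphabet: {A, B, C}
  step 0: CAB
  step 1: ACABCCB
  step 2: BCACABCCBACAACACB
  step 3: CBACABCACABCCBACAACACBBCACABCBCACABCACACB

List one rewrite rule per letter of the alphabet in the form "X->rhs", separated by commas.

  step 2 ⇒ step 3: BCACABCCBACAACACB ⇒ CB·ACA·BC·ACA·BC·CB·ACA·ACA·CB·BC·ACA·BC·BC·ACA·BC·ACA·CB
    A ↦ BC
    B ↦ CB
    C ↦ ACA

A->BC, B->CB, C->ACA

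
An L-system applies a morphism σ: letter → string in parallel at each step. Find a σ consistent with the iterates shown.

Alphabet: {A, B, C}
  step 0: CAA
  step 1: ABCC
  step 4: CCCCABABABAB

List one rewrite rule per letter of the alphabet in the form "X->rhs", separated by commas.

A->C, B->C, C->AB

  step 0 ⇒ step 1: CAA ⇒ AB·C·C
    A ↦ C
    C ↦ AB
    B ↦ C  (constrained at step 1)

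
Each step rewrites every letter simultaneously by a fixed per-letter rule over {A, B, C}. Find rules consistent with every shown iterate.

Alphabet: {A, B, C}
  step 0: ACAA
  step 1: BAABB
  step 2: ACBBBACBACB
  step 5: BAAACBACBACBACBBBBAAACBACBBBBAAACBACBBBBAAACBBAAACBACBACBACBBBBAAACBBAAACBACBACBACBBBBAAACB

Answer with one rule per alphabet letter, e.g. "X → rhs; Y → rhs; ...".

A->B, B->ACB, C->AA

  step 1 ⇒ step 2: BAABB ⇒ ACB·B·B·ACB·ACB
    A ↦ B
    B ↦ ACB
  step 0 ⇒ step 1: ACAA ⇒ B·AA·B·B
    C ↦ AA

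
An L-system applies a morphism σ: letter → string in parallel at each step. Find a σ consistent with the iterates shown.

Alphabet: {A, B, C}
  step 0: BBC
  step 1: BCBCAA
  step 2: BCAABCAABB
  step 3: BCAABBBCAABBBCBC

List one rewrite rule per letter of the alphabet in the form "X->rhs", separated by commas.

A->B, B->BC, C->AA

  step 2 ⇒ step 3: BCAABCAABB ⇒ BC·AA·B·B·BC·AA·B·B·BC·BC
    A ↦ B
    B ↦ BC
    C ↦ AA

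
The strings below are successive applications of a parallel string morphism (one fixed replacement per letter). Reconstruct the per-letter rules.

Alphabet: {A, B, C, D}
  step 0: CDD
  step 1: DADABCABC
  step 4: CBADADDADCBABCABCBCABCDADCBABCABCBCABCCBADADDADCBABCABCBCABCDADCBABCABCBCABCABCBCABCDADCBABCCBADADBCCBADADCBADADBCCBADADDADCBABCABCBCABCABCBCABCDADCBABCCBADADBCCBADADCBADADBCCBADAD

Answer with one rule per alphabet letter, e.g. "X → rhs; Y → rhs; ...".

A->BC, B->CBA, C->DAD, D->ABC

  step 0 ⇒ step 1: CDD ⇒ DAD·ABC·ABC
    C ↦ DAD
    D ↦ ABC
    A ↦ BC  (constrained at step 1)
    B ↦ CBA  (constrained at step 1)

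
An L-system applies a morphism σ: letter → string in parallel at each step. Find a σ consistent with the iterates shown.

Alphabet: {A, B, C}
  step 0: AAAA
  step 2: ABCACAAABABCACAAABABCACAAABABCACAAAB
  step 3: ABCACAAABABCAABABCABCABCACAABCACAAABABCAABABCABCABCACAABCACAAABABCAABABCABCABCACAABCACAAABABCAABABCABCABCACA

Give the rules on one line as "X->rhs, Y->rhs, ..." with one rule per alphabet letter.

  step 2 ⇒ step 3: ABCACAAABABCACAAABABCACAAABABCACAAAB ⇒ ABC·ACA·AAB·ABC·AAB·ABC·ABC·ABC·ACA·ABC·ACA·AAB·ABC·AAB·ABC·ABC·ABC·ACA·ABC·ACA·AAB·ABC·AAB·ABC·ABC·ABC·ACA·ABC·ACA·AAB·ABC·AAB·ABC·ABC·ABC·ACA
    A ↦ ABC
    B ↦ ACA
    C ↦ AAB

A->ABC, B->ACA, C->AAB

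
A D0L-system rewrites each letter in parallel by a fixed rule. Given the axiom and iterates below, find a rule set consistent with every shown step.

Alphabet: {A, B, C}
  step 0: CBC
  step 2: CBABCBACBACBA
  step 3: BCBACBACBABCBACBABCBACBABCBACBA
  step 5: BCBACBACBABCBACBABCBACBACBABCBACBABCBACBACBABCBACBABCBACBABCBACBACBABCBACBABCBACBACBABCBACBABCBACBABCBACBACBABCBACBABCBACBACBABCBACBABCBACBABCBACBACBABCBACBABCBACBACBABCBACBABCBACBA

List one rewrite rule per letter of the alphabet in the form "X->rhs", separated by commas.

  step 2 ⇒ step 3: CBABCBACBACBA ⇒ B·CBA·CBA·CBA·B·CBA·CBA·B·CBA·CBA·B·CBA·CBA
    A ↦ CBA
    B ↦ CBA
    C ↦ B

A->CBA, B->CBA, C->B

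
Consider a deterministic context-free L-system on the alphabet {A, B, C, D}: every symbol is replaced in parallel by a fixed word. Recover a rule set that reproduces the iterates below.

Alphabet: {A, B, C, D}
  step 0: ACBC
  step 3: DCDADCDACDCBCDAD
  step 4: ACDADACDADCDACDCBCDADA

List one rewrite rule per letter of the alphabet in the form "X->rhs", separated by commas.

A->D, B->CB, C->CD, D->A

  step 3 ⇒ step 4: DCDADCDACDCBCDAD ⇒ A·CD·A·D·A·CD·A·D·CD·A·CD·CB·CD·A·D·A
    A ↦ D
    B ↦ CB
    C ↦ CD
    D ↦ A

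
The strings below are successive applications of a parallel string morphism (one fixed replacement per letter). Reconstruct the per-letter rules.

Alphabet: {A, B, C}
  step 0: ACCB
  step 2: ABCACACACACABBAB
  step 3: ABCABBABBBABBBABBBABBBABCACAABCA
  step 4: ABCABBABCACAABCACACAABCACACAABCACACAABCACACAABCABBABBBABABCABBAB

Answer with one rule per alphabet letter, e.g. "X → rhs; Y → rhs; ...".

  step 3 ⇒ step 4: ABCABBABBBABBBABBBABBBABCACAABCA ⇒ AB·CA·BB·AB·CA·CA·AB·CA·CA·CA·AB·CA·CA·CA·AB·CA·CA·CA·AB·CA·CA·CA·AB·CA·BB·AB·BB·AB·AB·CA·BB·AB
    A ↦ AB
    B ↦ CA
    C ↦ BB

A->AB, B->CA, C->BB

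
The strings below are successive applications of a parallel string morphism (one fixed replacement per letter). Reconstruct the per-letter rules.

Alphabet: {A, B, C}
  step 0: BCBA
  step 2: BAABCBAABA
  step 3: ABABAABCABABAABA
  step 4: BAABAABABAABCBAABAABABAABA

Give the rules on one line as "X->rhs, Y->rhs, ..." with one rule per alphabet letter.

A->BA, B->A, C->BC

  step 3 ⇒ step 4: ABABAABCABABAABA ⇒ BA·A·BA·A·BA·BA·A·BC·BA·A·BA·A·BA·BA·A·BA
    A ↦ BA
    B ↦ A
    C ↦ BC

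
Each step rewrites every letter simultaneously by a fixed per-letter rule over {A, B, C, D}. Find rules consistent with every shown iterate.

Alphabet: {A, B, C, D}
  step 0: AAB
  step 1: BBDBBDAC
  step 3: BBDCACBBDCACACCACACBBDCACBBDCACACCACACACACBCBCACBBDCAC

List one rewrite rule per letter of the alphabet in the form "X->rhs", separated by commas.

  step 0 ⇒ step 1: AAB ⇒ BBD·BBD·AC
    A ↦ BBD
    B ↦ AC
    C ↦ CAC  (constrained at step 1)
    D ↦ BCB  (constrained at step 1)

A->BBD, B->AC, C->CAC, D->BCB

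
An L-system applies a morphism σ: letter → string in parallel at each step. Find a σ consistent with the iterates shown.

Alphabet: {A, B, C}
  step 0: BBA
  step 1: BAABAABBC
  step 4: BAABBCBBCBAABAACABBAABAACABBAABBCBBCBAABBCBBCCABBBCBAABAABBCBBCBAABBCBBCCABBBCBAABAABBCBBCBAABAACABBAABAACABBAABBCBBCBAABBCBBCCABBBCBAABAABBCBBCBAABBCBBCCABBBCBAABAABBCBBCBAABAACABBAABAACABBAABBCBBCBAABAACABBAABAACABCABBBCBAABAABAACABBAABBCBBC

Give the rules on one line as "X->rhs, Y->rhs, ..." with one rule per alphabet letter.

A->BBC, B->BAA, C->CAB

  step 0 ⇒ step 1: BBA ⇒ BAA·BAA·BBC
    A ↦ BBC
    B ↦ BAA
    C ↦ CAB  (constrained at step 1)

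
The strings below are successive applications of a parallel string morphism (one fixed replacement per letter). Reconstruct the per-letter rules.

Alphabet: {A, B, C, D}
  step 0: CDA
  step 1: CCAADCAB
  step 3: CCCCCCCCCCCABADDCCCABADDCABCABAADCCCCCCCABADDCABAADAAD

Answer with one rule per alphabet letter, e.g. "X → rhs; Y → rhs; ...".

  step 0 ⇒ step 1: CDA ⇒ CC·AAD·CAB
    A ↦ CAB
    C ↦ CC
    D ↦ AAD
    B ↦ ADD  (constrained at step 1)

A->CAB, B->ADD, C->CC, D->AAD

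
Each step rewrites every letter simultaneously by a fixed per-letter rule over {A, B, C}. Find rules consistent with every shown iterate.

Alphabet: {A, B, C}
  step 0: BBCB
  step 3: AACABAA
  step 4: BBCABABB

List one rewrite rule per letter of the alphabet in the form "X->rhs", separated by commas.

  step 3 ⇒ step 4: AACABAA ⇒ B·B·CA·B·A·B·B
    A ↦ B
    B ↦ A
    C ↦ CA

A->B, B->A, C->CA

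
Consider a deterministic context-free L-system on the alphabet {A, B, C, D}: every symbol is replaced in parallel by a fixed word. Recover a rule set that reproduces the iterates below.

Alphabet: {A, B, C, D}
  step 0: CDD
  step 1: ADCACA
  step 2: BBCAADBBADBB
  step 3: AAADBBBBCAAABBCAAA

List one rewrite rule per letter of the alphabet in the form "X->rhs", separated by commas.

  step 2 ⇒ step 3: BBCAADBBADBB ⇒ A·A·AD·BB·BB·CA·A·A·BB·CA·A·A
    A ↦ BB
    B ↦ A
    C ↦ AD
    D ↦ CA

A->BB, B->A, C->AD, D->CA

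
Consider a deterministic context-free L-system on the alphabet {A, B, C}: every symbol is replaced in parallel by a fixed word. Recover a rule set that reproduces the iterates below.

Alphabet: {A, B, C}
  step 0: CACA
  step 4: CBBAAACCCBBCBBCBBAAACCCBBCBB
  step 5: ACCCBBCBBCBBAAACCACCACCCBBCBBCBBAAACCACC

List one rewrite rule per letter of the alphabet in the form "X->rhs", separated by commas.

A->CBB, B->C, C->A

  step 4 ⇒ step 5: CBBAAACCCBBCBBCBBAAACCCBBCBB ⇒ A·C·C·CBB·CBB·CBB·A·A·A·C·C·A·C·C·A·C·C·CBB·CBB·CBB·A·A·A·C·C·A·C·C
    A ↦ CBB
    B ↦ C
    C ↦ A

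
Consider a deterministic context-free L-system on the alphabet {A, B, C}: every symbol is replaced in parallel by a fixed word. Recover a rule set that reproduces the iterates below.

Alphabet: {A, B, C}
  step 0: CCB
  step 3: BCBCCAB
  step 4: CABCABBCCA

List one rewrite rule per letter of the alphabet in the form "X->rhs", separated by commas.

  step 3 ⇒ step 4: BCBCCAB ⇒ CA·B·CA·B·B·C·CA
    A ↦ C
    B ↦ CA
    C ↦ B

A->C, B->CA, C->B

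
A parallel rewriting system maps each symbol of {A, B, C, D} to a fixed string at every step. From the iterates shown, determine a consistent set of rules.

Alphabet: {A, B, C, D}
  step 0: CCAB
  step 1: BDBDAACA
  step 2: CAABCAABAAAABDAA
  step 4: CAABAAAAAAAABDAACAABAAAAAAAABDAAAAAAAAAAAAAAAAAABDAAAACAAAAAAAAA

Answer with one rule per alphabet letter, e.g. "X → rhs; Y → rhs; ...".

A->AA, B->CA, C->BD, D->AB

  step 1 ⇒ step 2: BDBDAACA ⇒ CA·AB·CA·AB·AA·AA·BD·AA
    A ↦ AA
    B ↦ CA
    C ↦ BD
    D ↦ AB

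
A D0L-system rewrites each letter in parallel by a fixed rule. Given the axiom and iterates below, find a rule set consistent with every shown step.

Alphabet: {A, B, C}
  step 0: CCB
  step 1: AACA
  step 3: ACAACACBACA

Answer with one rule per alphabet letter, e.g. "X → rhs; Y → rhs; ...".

  step 0 ⇒ step 1: CCB ⇒ A·A·CA
    B ↦ CA
    C ↦ A
    A ↦ CB  (constrained at step 1)

A->CB, B->CA, C->A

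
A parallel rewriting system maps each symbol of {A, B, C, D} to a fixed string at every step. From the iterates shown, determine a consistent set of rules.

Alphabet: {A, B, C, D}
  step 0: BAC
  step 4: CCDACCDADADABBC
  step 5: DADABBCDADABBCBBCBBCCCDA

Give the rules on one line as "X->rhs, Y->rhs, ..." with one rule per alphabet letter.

A->C, B->C, C->DA, D->BB

  step 4 ⇒ step 5: CCDACCDADADABBC ⇒ DA·DA·BB·C·DA·DA·BB·C·BB·C·BB·C·C·C·DA
    A ↦ C
    B ↦ C
    C ↦ DA
    D ↦ BB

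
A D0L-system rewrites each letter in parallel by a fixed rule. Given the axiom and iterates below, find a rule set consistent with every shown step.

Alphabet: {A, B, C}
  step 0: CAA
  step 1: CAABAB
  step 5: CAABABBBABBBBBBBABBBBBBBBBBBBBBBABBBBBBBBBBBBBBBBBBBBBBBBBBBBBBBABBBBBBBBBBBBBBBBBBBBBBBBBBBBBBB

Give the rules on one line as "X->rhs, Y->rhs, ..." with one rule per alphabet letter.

A->AB, B->BB, C->CA

  step 0 ⇒ step 1: CAA ⇒ CA·AB·AB
    A ↦ AB
    C ↦ CA
    B ↦ BB  (constrained at step 1)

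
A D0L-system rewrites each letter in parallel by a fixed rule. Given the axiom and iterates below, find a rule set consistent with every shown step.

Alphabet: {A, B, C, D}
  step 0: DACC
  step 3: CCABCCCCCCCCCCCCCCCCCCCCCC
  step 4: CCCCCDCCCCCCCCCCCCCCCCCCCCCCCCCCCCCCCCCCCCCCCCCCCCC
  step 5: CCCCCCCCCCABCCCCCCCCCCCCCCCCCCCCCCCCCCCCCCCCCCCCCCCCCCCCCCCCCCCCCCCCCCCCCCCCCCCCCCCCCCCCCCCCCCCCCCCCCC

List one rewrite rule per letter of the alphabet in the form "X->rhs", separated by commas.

  step 4 ⇒ step 5: CCCCCDCCCCCCCCCCCCCCCCCCCCCCCCCCCCCCCCCCCCCCCCCCCCC ⇒ CC·CC·CC·CC·CC·AB·CC·CC·CC·CC·CC·CC·CC·CC·CC·CC·CC·CC·CC·CC·CC·CC·CC·CC·CC·CC·CC·CC·CC·CC·CC·CC·CC·CC·CC·CC·CC·CC·CC·CC·CC·CC·CC·CC·CC·CC·CC·CC·CC·CC·CC
    C ↦ CC
    D ↦ AB
  step 3 ⇒ step 4: CCABCCCCCCCCCCCCCCCCCCCCCC ⇒ CC·CC·C·DC·CC·CC·CC·CC·CC·CC·CC·CC·CC·CC·CC·CC·CC·CC·CC·CC·CC·CC·CC·CC·CC·CC
    A ↦ C
  step 3 ⇒ step 4: CCABCCCCCCCCCCCCCCCCCCCCCC ⇒ CC·CC·C·DC·CC·CC·CC·CC·CC·CC·CC·CC·CC·CC·CC·CC·CC·CC·CC·CC·CC·CC·CC·CC·CC·CC
    B ↦ DC

A->C, B->DC, C->CC, D->AB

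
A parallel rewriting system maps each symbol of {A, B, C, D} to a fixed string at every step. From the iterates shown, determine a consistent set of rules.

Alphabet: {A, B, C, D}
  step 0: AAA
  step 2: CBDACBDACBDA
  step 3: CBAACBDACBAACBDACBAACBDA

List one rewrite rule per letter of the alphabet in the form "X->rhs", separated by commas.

A->DA, B->AA, C->CB, D->CB

  step 2 ⇒ step 3: CBDACBDACBDA ⇒ CB·AA·CB·DA·CB·AA·CB·DA·CB·AA·CB·DA
    A ↦ DA
    B ↦ AA
    C ↦ CB
    D ↦ CB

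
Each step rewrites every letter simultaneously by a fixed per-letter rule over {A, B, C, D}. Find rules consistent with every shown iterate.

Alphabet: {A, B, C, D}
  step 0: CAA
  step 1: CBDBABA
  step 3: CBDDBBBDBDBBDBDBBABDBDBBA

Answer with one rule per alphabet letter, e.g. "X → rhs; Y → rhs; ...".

  step 0 ⇒ step 1: CAA ⇒ CBD·BA·BA
    A ↦ BA
    C ↦ CBD
    B ↦ DB  (constrained at step 1)
    D ↦ B  (constrained at step 1)

A->BA, B->DB, C->CBD, D->B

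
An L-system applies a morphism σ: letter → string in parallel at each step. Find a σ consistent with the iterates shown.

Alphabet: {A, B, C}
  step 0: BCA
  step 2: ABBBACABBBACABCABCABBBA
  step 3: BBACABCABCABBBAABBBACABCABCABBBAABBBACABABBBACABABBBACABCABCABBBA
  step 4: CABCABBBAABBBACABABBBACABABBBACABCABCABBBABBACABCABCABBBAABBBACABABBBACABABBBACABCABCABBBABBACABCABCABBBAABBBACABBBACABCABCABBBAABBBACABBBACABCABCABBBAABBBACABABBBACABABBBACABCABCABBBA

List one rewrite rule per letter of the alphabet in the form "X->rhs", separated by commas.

A->BBA, B->CAB, C->AB

  step 3 ⇒ step 4: BBACABCABCABBBAABBBACABCABCABBBAABBBACABABBBACABABBBACABCABCABBBA ⇒ CAB·CAB·BBA·AB·BBA·CAB·AB·BBA·CAB·AB·BBA·CAB·CAB·CAB·BBA·BBA·CAB·CAB·CAB·BBA·AB·BBA·CAB·AB·BBA·CAB·AB·BBA·CAB·CAB·CAB·BBA·BBA·CAB·CAB·CAB·BBA·AB·BBA·CAB·BBA·CAB·CAB·CAB·BBA·AB·BBA·CAB·BBA·CAB·CAB·CAB·BBA·AB·BBA·CAB·AB·BBA·CAB·AB·BBA·CAB·CAB·CAB·BBA
    A ↦ BBA
    B ↦ CAB
    C ↦ AB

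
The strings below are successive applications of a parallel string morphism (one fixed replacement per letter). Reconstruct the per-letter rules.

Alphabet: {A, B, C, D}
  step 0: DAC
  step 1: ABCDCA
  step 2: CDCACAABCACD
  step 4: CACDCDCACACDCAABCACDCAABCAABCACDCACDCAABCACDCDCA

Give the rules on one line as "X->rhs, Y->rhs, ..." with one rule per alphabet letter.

A->CD, B->CA, C->CA, D->AB

  step 1 ⇒ step 2: ABCDCA ⇒ CD·CA·CA·AB·CA·CD
    A ↦ CD
    B ↦ CA
    C ↦ CA
    D ↦ AB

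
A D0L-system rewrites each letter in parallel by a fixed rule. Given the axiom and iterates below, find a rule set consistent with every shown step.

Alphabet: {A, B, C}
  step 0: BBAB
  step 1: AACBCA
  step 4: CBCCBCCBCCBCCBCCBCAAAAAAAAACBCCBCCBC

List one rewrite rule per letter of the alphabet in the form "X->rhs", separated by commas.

A->CBC, B->A, C->A

  step 0 ⇒ step 1: BBAB ⇒ A·A·CBC·A
    A ↦ CBC
    B ↦ A
    C ↦ A  (constrained at step 1)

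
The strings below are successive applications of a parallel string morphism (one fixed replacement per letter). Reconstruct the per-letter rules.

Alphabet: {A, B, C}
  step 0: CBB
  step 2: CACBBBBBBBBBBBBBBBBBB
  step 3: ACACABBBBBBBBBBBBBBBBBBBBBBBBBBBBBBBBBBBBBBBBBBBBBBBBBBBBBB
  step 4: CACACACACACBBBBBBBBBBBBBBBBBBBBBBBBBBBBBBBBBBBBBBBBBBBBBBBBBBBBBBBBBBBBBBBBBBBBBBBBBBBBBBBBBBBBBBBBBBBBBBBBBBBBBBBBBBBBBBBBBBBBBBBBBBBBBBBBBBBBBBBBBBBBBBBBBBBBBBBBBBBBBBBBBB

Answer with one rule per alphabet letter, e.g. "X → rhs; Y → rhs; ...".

  step 3 ⇒ step 4: ACACABBBBBBBBBBBBBBBBBBBBBBBBBBBBBBBBBBBBBBBBBBBBBBBBBBBBBB ⇒ CAC·A·CAC·A·CAC·BBB·BBB·BBB·BBB·BBB·BBB·BBB·BBB·BBB·BBB·BBB·BBB·BBB·BBB·BBB·BBB·BBB·BBB·BBB·BBB·BBB·BBB·BBB·BBB·BBB·BBB·BBB·BBB·BBB·BBB·BBB·BBB·BBB·BBB·BBB·BBB·BBB·BBB·BBB·BBB·BBB·BBB·BBB·BBB·BBB·BBB·BBB·BBB·BBB·BBB·BBB·BBB·BBB·BBB
    A ↦ CAC
    B ↦ BBB
    C ↦ A

A->CAC, B->BBB, C->A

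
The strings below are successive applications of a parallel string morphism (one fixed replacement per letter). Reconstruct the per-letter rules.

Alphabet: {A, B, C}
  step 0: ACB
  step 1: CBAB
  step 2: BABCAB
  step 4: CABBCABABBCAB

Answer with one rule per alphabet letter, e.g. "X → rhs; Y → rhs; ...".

A->C, B->AB, C->B

  step 1 ⇒ step 2: CBAB ⇒ B·AB·C·AB
    A ↦ C
    B ↦ AB
    C ↦ B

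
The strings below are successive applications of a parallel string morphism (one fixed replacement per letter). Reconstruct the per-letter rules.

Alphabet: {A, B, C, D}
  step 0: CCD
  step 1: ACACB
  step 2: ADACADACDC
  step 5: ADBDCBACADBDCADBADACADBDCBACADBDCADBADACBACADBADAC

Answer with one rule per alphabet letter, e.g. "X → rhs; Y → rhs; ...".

  step 1 ⇒ step 2: ACACB ⇒ AD·AC·AD·AC·DC
    A ↦ AD
    B ↦ DC
    C ↦ AC
  step 0 ⇒ step 1: CCD ⇒ AC·AC·B
    D ↦ B

A->AD, B->DC, C->AC, D->B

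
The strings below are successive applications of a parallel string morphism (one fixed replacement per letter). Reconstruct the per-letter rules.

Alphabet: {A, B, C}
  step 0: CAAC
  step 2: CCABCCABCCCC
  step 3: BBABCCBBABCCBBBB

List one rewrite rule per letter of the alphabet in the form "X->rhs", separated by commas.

  step 2 ⇒ step 3: CCABCCABCCCC ⇒ B·B·AB·CC·B·B·AB·CC·B·B·B·B
    A ↦ AB
    B ↦ CC
    C ↦ B

A->AB, B->CC, C->B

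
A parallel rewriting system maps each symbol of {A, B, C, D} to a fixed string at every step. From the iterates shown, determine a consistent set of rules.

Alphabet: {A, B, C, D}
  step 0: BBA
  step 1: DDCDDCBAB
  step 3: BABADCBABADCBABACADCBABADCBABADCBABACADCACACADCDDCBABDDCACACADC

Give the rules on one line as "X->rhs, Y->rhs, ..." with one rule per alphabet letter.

A->BAB, B->DDC, C->ADC, D->AC

  step 0 ⇒ step 1: BBA ⇒ DDC·DDC·BAB
    A ↦ BAB
    B ↦ DDC
    C ↦ ADC  (constrained at step 1)
    D ↦ AC  (constrained at step 1)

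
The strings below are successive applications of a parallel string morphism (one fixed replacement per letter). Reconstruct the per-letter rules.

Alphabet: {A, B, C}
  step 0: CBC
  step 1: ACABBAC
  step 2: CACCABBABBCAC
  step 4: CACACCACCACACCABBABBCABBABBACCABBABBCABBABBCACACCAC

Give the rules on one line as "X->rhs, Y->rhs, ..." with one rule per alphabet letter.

A->C, B->ABB, C->AC

  step 1 ⇒ step 2: ACABBAC ⇒ C·AC·C·ABB·ABB·C·AC
    A ↦ C
    B ↦ ABB
    C ↦ AC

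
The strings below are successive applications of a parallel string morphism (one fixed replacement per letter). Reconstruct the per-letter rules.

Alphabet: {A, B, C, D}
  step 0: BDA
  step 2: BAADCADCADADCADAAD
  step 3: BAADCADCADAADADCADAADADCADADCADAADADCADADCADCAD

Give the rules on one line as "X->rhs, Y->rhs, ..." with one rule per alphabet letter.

  step 2 ⇒ step 3: BAADCADCADADCADAAD ⇒ BA·ADC·ADC·AD·AAD·ADC·AD·AAD·ADC·AD·ADC·AD·AAD·ADC·AD·ADC·ADC·AD
    A ↦ ADC
    B ↦ BA
    C ↦ AAD
    D ↦ AD

A->ADC, B->BA, C->AAD, D->AD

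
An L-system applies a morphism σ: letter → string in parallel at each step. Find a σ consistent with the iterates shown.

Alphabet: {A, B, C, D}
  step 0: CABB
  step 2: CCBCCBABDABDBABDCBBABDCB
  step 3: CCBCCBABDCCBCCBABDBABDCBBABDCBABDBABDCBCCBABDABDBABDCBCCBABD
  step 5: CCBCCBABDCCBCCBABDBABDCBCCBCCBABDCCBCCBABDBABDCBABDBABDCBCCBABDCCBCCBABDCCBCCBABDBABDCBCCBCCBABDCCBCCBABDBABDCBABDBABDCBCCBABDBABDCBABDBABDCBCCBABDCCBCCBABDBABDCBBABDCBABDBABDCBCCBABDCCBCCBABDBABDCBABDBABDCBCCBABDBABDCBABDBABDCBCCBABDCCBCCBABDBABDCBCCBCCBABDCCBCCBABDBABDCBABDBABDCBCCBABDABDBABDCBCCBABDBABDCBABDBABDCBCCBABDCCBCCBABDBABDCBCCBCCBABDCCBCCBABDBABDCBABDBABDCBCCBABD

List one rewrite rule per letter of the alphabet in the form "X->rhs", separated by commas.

A->B, B->ABD, C->CCB, D->CB

  step 2 ⇒ step 3: CCBCCBABDABDBABDCBBABDCB ⇒ CCB·CCB·ABD·CCB·CCB·ABD·B·ABD·CB·B·ABD·CB·ABD·B·ABD·CB·CCB·ABD·ABD·B·ABD·CB·CCB·ABD
    A ↦ B
    B ↦ ABD
    C ↦ CCB
    D ↦ CB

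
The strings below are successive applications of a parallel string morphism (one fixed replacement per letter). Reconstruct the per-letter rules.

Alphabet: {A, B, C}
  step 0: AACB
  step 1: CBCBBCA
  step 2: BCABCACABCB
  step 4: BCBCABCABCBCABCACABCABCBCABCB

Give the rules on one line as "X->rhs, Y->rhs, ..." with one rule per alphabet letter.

  step 1 ⇒ step 2: CBCBBCA ⇒ B·CA·B·CA·CA·B·CB
    A ↦ CB
    B ↦ CA
    C ↦ B

A->CB, B->CA, C->B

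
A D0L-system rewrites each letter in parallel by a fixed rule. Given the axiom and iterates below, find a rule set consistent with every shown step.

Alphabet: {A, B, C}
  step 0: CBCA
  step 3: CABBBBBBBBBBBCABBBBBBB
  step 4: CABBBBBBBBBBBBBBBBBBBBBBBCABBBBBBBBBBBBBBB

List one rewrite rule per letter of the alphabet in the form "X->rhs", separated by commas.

A->B, B->BB, C->CA

  step 3 ⇒ step 4: CABBBBBBBBBBBCABBBBBBB ⇒ CA·B·BB·BB·BB·BB·BB·BB·BB·BB·BB·BB·BB·CA·B·BB·BB·BB·BB·BB·BB·BB
    A ↦ B
    B ↦ BB
    C ↦ CA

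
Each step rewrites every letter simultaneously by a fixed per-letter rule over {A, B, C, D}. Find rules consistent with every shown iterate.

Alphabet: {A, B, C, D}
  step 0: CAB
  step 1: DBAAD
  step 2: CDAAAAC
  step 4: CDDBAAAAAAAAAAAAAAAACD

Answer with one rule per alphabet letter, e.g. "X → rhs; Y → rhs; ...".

  step 1 ⇒ step 2: DBAAD ⇒ C·D·AA·AA·C
    A ↦ AA
    B ↦ D
    D ↦ C
  step 0 ⇒ step 1: CAB ⇒ DB·AA·D
    C ↦ DB

A->AA, B->D, C->DB, D->C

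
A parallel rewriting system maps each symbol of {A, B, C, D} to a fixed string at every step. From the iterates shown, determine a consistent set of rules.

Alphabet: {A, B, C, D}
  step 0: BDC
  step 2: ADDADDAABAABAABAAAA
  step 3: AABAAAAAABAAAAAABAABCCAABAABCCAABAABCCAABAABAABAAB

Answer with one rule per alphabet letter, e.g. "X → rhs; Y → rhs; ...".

  step 2 ⇒ step 3: ADDADDAABAABAABAAAA ⇒ AAB·AA·AA·AAB·AA·AA·AAB·AAB·CC·AAB·AAB·CC·AAB·AAB·CC·AAB·AAB·AAB·AAB
    A ↦ AAB
    B ↦ CC
    D ↦ AA
    C ↦ ADD  (constrained at step 0)

A->AAB, B->CC, C->ADD, D->AA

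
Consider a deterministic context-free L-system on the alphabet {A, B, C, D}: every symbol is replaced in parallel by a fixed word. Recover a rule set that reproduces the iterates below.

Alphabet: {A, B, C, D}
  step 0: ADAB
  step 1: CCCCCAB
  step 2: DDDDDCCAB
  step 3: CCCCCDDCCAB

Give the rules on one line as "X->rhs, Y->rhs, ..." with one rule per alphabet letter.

A->CC, B->AB, C->D, D->C

  step 2 ⇒ step 3: DDDDDCCAB ⇒ C·C·C·C·C·D·D·CC·AB
    A ↦ CC
    B ↦ AB
    C ↦ D
    D ↦ C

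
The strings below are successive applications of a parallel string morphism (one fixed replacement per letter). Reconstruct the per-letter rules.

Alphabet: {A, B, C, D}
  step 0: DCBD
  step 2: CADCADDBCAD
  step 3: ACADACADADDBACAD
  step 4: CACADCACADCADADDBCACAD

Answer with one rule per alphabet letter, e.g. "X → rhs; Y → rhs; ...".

A->C, B->DB, C->A, D->AD

  step 3 ⇒ step 4: ACADACADADDBACAD ⇒ C·A·C·AD·C·A·C·AD·C·AD·AD·DB·C·A·C·AD
    A ↦ C
    B ↦ DB
    C ↦ A
    D ↦ AD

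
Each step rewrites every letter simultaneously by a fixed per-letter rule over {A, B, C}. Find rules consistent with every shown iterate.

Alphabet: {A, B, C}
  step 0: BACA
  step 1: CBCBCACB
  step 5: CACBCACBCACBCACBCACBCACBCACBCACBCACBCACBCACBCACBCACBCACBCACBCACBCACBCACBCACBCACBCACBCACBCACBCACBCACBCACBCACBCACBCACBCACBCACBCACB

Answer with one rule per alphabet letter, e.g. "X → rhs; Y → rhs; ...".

  step 0 ⇒ step 1: BACA ⇒ CB·CB·CA·CB
    A ↦ CB
    B ↦ CB
    C ↦ CA

A->CB, B->CB, C->CA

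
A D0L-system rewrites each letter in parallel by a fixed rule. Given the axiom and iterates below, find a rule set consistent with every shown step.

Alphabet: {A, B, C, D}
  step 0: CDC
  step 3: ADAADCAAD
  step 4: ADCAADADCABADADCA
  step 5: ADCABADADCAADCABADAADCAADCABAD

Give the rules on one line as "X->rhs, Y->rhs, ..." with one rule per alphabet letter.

A->AD, B->A, C->B, D->CA

  step 4 ⇒ step 5: ADCAADADCABADADCA ⇒ AD·CA·B·AD·AD·CA·AD·CA·B·AD·A·AD·CA·AD·CA·B·AD
    A ↦ AD
    B ↦ A
    C ↦ B
    D ↦ CA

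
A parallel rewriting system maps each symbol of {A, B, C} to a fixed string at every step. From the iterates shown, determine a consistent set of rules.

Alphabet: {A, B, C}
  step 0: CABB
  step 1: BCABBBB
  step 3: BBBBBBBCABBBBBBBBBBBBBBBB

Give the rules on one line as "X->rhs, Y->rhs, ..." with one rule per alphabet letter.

A->CA, B->BB, C->B

  step 0 ⇒ step 1: CABB ⇒ B·CA·BB·BB
    A ↦ CA
    B ↦ BB
    C ↦ B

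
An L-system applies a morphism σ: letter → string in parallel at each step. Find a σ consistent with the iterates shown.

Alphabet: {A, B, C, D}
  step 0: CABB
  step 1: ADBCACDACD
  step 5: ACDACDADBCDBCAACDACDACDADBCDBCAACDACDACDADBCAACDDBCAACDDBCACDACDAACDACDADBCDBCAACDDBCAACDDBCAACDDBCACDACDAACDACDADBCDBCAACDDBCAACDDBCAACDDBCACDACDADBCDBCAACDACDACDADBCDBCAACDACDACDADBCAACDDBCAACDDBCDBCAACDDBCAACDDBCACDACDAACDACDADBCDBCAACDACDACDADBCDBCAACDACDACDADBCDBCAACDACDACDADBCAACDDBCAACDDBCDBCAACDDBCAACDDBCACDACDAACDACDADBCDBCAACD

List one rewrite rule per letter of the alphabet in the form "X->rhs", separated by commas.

  step 0 ⇒ step 1: CABB ⇒ A·DBC·ACD·ACD
    A ↦ DBC
    B ↦ ACD
    C ↦ A
    D ↦ ACD  (constrained at step 1)

A->DBC, B->ACD, C->A, D->ACD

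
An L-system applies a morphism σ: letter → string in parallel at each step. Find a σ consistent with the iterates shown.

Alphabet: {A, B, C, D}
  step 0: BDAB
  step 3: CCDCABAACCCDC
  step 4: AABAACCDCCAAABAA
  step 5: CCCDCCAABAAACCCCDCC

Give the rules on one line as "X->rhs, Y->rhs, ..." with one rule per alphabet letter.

  step 4 ⇒ step 5: AABAACCDCCAAABAA ⇒ C·C·CD·C·C·A·A·BA·A·A·C·C·C·CD·C·C
    A ↦ C
    B ↦ CD
    C ↦ A
    D ↦ BA

A->C, B->CD, C->A, D->BA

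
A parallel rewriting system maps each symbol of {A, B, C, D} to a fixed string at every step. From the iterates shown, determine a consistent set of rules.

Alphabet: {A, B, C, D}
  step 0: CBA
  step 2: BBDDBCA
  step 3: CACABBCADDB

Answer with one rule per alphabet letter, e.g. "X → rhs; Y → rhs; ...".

A->B, B->CA, C->DD, D->B

  step 2 ⇒ step 3: BBDDBCA ⇒ CA·CA·B·B·CA·DD·B
    A ↦ B
    B ↦ CA
    C ↦ DD
    D ↦ B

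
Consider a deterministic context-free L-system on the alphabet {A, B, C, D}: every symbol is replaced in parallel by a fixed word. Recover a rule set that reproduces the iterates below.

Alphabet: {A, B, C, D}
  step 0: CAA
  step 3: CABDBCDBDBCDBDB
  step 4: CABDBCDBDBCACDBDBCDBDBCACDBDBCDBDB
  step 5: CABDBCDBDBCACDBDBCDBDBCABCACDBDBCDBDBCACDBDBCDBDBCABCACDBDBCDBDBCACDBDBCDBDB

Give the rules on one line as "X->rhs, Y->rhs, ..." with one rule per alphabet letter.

  step 4 ⇒ step 5: CABDBCDBDBCACDBDBCDBDBCACDBDBCDBDB ⇒ CA·B·DB·CDB·DB·CA·CDB·DB·CDB·DB·CA·B·CA·CDB·DB·CDB·DB·CA·CDB·DB·CDB·DB·CA·B·CA·CDB·DB·CDB·DB·CA·CDB·DB·CDB·DB
    A ↦ B
    B ↦ DB
    C ↦ CA
    D ↦ CDB

A->B, B->DB, C->CA, D->CDB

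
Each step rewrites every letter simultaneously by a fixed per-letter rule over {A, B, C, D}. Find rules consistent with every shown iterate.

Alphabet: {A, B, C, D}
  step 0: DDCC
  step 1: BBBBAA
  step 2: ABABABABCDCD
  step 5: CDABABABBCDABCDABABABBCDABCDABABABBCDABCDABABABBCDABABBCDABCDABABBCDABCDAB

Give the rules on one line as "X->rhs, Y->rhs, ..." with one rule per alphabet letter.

A->CD, B->AB, C->A, D->BB

  step 1 ⇒ step 2: BBBBAA ⇒ AB·AB·AB·AB·CD·CD
    A ↦ CD
    B ↦ AB
  step 0 ⇒ step 1: DDCC ⇒ BB·BB·A·A
    C ↦ A
  step 0 ⇒ step 1: DDCC ⇒ BB·BB·A·A
    D ↦ BB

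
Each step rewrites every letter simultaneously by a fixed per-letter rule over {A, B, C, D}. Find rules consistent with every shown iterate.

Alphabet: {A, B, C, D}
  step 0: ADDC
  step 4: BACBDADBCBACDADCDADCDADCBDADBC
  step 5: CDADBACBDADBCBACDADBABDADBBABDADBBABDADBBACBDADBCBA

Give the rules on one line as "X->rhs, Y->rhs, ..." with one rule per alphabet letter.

A->DAD, B->C, C->BA, D->B

  step 4 ⇒ step 5: BACBDADBCBACDADCDADCDADCBDADBC ⇒ C·DAD·BA·C·B·DAD·B·C·BA·C·DAD·BA·B·DAD·B·BA·B·DAD·B·BA·B·DAD·B·BA·C·B·DAD·B·C·BA
    A ↦ DAD
    B ↦ C
    C ↦ BA
    D ↦ B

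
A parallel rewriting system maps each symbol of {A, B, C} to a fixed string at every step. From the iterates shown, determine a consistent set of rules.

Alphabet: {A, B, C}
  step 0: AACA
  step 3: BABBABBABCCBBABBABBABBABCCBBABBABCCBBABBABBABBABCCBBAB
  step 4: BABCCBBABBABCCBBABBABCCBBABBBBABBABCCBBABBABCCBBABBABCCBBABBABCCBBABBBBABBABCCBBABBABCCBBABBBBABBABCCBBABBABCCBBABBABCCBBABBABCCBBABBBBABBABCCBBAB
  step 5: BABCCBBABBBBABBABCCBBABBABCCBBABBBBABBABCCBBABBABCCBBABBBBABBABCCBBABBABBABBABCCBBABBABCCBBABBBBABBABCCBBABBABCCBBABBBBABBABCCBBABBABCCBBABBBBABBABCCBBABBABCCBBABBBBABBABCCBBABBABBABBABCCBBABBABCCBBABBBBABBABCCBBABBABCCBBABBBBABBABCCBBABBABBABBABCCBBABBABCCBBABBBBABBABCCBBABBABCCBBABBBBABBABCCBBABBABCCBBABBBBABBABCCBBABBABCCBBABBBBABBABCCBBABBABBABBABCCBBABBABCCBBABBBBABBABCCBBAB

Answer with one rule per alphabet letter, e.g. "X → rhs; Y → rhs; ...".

  step 4 ⇒ step 5: BABCCBBABBABCCBBABBABCCBBABBBBABBABCCBBABBABCCBBABBABCCBBABBABCCBBABBBBABBABCCBBABBABCCBBABBBBABBABCCBBABBABCCBBABBABCCBBABBABCCBBABBBBABBABCCBBAB ⇒ BAB·CCB·BAB·B·B·BAB·BAB·CCB·BAB·BAB·CCB·BAB·B·B·BAB·BAB·CCB·BAB·BAB·CCB·BAB·B·B·BAB·BAB·CCB·BAB·BAB·BAB·BAB·CCB·BAB·BAB·CCB·BAB·B·B·BAB·BAB·CCB·BAB·BAB·CCB·BAB·B·B·BAB·BAB·CCB·BAB·BAB·CCB·BAB·B·B·BAB·BAB·CCB·BAB·BAB·CCB·BAB·B·B·BAB·BAB·CCB·BAB·BAB·BAB·BAB·CCB·BAB·BAB·CCB·BAB·B·B·BAB·BAB·CCB·BAB·BAB·CCB·BAB·B·B·BAB·BAB·CCB·BAB·BAB·BAB·BAB·CCB·BAB·BAB·CCB·BAB·B·B·BAB·BAB·CCB·BAB·BAB·CCB·BAB·B·B·BAB·BAB·CCB·BAB·BAB·CCB·BAB·B·B·BAB·BAB·CCB·BAB·BAB·CCB·BAB·B·B·BAB·BAB·CCB·BAB·BAB·BAB·BAB·CCB·BAB·BAB·CCB·BAB·B·B·BAB·BAB·CCB·BAB
    A ↦ CCB
    B ↦ BAB
    C ↦ B

A->CCB, B->BAB, C->B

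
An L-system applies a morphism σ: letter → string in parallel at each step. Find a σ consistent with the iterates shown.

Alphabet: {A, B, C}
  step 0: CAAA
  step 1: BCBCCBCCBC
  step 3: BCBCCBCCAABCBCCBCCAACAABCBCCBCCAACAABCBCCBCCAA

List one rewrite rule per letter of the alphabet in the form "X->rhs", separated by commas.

A->CBC, B->CAA, C->B

  step 0 ⇒ step 1: CAAA ⇒ B·CBC·CBC·CBC
    A ↦ CBC
    C ↦ B
    B ↦ CAA  (constrained at step 1)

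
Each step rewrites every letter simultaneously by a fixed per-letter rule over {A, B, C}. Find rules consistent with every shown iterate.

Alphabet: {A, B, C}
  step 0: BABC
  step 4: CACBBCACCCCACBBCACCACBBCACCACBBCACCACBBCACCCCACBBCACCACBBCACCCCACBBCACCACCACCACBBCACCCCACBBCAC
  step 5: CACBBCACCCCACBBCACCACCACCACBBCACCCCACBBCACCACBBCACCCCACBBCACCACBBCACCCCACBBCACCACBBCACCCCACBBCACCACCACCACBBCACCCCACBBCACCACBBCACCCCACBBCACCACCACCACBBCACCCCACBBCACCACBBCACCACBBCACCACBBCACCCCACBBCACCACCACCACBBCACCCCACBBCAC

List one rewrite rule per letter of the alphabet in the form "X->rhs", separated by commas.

A->BB, B->C, C->CAC

  step 4 ⇒ step 5: CACBBCACCCCACBBCACCACBBCACCACBBCACCACBBCACCCCACBBCACCACBBCACCCCACBBCACCACCACCACBBCACCCCACBBCAC ⇒ CAC·BB·CAC·C·C·CAC·BB·CAC·CAC·CAC·CAC·BB·CAC·C·C·CAC·BB·CAC·CAC·BB·CAC·C·C·CAC·BB·CAC·CAC·BB·CAC·C·C·CAC·BB·CAC·CAC·BB·CAC·C·C·CAC·BB·CAC·CAC·CAC·CAC·BB·CAC·C·C·CAC·BB·CAC·CAC·BB·CAC·C·C·CAC·BB·CAC·CAC·CAC·CAC·BB·CAC·C·C·CAC·BB·CAC·CAC·BB·CAC·CAC·BB·CAC·CAC·BB·CAC·C·C·CAC·BB·CAC·CAC·CAC·CAC·BB·CAC·C·C·CAC·BB·CAC
    A ↦ BB
    B ↦ C
    C ↦ CAC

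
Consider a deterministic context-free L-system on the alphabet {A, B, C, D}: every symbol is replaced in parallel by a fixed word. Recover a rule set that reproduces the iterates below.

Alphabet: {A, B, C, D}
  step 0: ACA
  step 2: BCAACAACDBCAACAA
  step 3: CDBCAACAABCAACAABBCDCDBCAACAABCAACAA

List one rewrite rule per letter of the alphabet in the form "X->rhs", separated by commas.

A->CAA, B->CD, C->B, D->BCD

  step 2 ⇒ step 3: BCAACAACDBCAACAA ⇒ CD·B·CAA·CAA·B·CAA·CAA·B·BCD·CD·B·CAA·CAA·B·CAA·CAA
    A ↦ CAA
    B ↦ CD
    C ↦ B
    D ↦ BCD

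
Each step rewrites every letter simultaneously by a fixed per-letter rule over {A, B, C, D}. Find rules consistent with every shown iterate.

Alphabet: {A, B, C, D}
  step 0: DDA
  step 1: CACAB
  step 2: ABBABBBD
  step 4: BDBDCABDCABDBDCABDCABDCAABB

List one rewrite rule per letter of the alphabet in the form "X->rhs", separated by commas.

  step 1 ⇒ step 2: CACAB ⇒ AB·B·AB·B·BD
    A ↦ B
    B ↦ BD
    C ↦ AB
  step 0 ⇒ step 1: DDA ⇒ CA·CA·B
    D ↦ CA

A->B, B->BD, C->AB, D->CA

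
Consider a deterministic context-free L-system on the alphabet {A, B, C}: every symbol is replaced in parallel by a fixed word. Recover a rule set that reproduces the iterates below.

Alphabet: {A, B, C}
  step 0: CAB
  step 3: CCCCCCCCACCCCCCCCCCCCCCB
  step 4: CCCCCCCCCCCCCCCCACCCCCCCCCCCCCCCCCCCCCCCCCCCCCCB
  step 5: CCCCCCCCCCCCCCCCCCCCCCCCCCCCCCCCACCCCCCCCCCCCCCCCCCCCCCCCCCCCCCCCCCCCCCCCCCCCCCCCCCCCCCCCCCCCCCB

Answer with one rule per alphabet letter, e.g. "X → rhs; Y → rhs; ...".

A->AC, B->CB, C->CC

  step 4 ⇒ step 5: CCCCCCCCCCCCCCCCACCCCCCCCCCCCCCCCCCCCCCCCCCCCCCB ⇒ CC·CC·CC·CC·CC·CC·CC·CC·CC·CC·CC·CC·CC·CC·CC·CC·AC·CC·CC·CC·CC·CC·CC·CC·CC·CC·CC·CC·CC·CC·CC·CC·CC·CC·CC·CC·CC·CC·CC·CC·CC·CC·CC·CC·CC·CC·CC·CB
    A ↦ AC
    B ↦ CB
    C ↦ CC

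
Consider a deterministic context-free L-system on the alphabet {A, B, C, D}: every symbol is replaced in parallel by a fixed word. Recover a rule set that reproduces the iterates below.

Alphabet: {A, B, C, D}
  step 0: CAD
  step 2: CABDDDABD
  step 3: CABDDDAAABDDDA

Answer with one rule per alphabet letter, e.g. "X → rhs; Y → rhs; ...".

  step 2 ⇒ step 3: CABDDDABD ⇒ CA·BD·DD·A·A·A·BD·DD·A
    A ↦ BD
    B ↦ DD
    C ↦ CA
    D ↦ A

A->BD, B->DD, C->CA, D->A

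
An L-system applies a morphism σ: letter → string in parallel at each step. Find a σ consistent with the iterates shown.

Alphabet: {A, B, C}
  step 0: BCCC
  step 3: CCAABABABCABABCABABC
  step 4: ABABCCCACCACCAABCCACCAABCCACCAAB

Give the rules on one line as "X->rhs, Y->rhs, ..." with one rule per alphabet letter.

A->C, B->CA, C->AB

  step 3 ⇒ step 4: CCAABABABCABABCABABC ⇒ AB·AB·C·C·CA·C·CA·C·CA·AB·C·CA·C·CA·AB·C·CA·C·CA·AB
    A ↦ C
    B ↦ CA
    C ↦ AB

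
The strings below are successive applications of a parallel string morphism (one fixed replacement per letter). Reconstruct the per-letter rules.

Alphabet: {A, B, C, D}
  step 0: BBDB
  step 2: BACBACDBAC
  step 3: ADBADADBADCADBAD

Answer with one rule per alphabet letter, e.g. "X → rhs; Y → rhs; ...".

  step 2 ⇒ step 3: BACBACDBAC ⇒ AD·BA·D·AD·BA·D·C·AD·BA·D
    A ↦ BA
    B ↦ AD
    C ↦ D
    D ↦ C

A->BA, B->AD, C->D, D->C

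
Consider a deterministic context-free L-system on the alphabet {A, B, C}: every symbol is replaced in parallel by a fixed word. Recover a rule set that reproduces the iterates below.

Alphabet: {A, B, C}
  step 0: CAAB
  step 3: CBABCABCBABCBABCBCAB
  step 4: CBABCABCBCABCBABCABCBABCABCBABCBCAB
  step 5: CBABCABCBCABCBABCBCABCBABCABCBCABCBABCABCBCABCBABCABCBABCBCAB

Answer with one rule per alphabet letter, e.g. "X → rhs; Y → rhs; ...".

A->C, B->AB, C->CB

  step 4 ⇒ step 5: CBABCABCBCABCBABCABCBABCABCBABCBCAB ⇒ CB·AB·C·AB·CB·C·AB·CB·AB·CB·C·AB·CB·AB·C·AB·CB·C·AB·CB·AB·C·AB·CB·C·AB·CB·AB·C·AB·CB·AB·CB·C·AB
    A ↦ C
    B ↦ AB
    C ↦ CB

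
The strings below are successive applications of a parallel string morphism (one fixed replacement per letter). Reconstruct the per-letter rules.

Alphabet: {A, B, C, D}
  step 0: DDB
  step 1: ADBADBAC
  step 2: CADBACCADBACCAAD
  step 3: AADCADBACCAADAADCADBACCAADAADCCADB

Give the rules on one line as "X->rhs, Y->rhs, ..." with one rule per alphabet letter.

A->C, B->AC, C->AAD, D->ADB

  step 2 ⇒ step 3: CADBACCADBACCAAD ⇒ AAD·C·ADB·AC·C·AAD·AAD·C·ADB·AC·C·AAD·AAD·C·C·ADB
    A ↦ C
    B ↦ AC
    C ↦ AAD
    D ↦ ADB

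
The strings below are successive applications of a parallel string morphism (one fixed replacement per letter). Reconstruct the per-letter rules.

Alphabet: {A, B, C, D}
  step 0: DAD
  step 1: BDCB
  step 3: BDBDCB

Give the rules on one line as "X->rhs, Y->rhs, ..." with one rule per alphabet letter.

A->DC, B->D, C->DA, D->B

  step 0 ⇒ step 1: DAD ⇒ B·DC·B
    A ↦ DC
    D ↦ B
    B ↦ D  (constrained at step 1)
    C ↦ DA  (constrained at step 1)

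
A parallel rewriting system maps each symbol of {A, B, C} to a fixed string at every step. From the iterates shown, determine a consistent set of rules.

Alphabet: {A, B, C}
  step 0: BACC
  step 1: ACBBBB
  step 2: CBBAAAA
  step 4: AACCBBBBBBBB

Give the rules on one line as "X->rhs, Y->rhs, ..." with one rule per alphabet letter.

A->C, B->A, C->BB

  step 1 ⇒ step 2: ACBBBB ⇒ C·BB·A·A·A·A
    A ↦ C
    B ↦ A
    C ↦ BB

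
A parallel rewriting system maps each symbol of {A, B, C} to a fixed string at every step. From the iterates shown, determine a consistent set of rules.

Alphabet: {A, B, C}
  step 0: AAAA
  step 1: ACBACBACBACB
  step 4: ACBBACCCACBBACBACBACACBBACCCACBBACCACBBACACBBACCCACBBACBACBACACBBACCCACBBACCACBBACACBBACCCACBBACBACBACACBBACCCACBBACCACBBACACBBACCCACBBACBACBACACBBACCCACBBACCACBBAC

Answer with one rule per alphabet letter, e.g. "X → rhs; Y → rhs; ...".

A->ACB, B->C, C->BAC

  step 0 ⇒ step 1: AAAA ⇒ ACB·ACB·ACB·ACB
    A ↦ ACB
    B ↦ C  (constrained at step 1)
    C ↦ BAC  (constrained at step 1)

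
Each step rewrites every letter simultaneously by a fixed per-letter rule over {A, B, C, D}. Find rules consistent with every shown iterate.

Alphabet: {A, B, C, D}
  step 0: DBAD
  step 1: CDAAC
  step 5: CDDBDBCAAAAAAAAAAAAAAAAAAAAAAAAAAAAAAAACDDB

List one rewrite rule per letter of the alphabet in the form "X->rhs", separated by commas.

  step 0 ⇒ step 1: DBAD ⇒ C·D·AA·C
    A ↦ AA
    B ↦ D
    D ↦ C
    C ↦ DB  (constrained at step 1)

A->AA, B->D, C->DB, D->C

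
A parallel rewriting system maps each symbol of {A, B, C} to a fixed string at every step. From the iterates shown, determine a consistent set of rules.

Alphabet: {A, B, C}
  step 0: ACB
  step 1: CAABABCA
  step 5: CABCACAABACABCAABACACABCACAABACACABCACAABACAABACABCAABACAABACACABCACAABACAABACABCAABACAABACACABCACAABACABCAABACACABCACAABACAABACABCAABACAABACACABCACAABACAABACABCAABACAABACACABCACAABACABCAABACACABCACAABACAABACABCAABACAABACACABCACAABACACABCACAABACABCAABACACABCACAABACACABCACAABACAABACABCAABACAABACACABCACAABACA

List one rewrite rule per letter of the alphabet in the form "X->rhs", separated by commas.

  step 0 ⇒ step 1: ACB ⇒ CA·ABA·BCA
    A ↦ CA
    B ↦ BCA
    C ↦ ABA

A->CA, B->BCA, C->ABA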